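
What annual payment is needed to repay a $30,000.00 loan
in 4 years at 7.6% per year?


Formula: PMT = PV * r / (1 - (1+r)^(-n))
Denominator: 1 - (1 + 0.076)^(-4) = 0.253979
Numerator: $30,000.00 * 0.076 = 2280.0
PMT = 2280.0 / 0.253979 = $8,977.11

$8,977.11


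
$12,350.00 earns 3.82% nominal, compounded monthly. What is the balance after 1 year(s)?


Formula: FV = P * (1 + r/m)^(m*t)
Period rate: r/m = 0.0382 / 12 = 0.003183
Total periods: m*t = 12 * 1 = 12
Growth factor: (1 + 0.003183)^12 = 1.038876
FV = $12,350.00 * 1.038876 = $12,830.12

$12,830.12


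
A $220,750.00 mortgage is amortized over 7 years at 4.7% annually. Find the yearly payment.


Formula: PMT = PV * r / (1 - (1+r)^(-n))
Denominator: 1 - (1 + 0.047)^(-7) = 0.274941
Numerator: $220,750.00 * 0.047 = 10375.25
PMT = 10375.25 / 0.274941 = $37,736.25

$37,736.25


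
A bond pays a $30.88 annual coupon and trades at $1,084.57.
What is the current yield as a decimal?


Formula: Current yield = annual coupon / price
Substituting: CY = $30.88 / $1,084.57
CY = 0.028472

0.028472


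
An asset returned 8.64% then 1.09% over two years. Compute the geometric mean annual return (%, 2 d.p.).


Formula: Geometric mean = ((1+r1)*(1+r2))^(1/2) - 1
Product: (1 + 0.0864) * (1 + 0.0109) = 1.0864 * 1.0109 = 1.098242
Square root: 1.098242^0.5 = 1.04797
Geometric mean = 1.04797 - 1 = 0.04797
As percentage: 4.80%

4.80%


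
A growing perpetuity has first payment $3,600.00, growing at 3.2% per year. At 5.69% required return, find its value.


Formula: PV = C / (r - g)
Spread: r - g = 0.0569 - 0.032 = 0.0249
Substituting: PV = $3,600.00 / 0.0249
PV = $144,578.31

$144,578.31


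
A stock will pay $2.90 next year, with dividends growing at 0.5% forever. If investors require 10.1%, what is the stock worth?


Formula: P = D1 / (r - g)
Spread: r - g = 0.101 - 0.005 = 0.096
Substituting: P = $2.90 / 0.096
P = $30.21

$30.21


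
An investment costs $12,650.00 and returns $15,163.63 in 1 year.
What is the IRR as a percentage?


Formula: IRR = C1/C0 - 1
Substituting: IRR = $15,163.63 / $12,650.00 - 1
Ratio: 1.198706 - 1 = 0.198706
IRR = 19.8706%

19.8706%


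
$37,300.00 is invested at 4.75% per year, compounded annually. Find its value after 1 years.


Formula: FV = P * (1 + r)^n
Substituting: FV = $37,300.00 * (1 + 0.0475)^1
Growth factor: (1.0475)^1 = 1.0475
FV = $37,300.00 * 1.0475 = $39,071.75

$39,071.75


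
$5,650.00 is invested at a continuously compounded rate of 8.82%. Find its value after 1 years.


Formula: FV = P * e^(r*t)
Exponent: r*t = 0.0882 * 1 = 0.0882
e^(0.0882) = 1.092207
FV = $5,650.00 * 1.092207 = $6,170.97

$6,170.97


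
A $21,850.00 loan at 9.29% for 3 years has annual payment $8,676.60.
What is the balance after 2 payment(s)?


Formula: Balance = PV*(1+r)^k - PMT*((1+r)^k - 1)/r
Growth: (1 + 0.0929)^2 = 1.19443
Accumulated factor: ((1+r)^k - 1)/r = 2.0929
Balance = $21,850.00 * 1.19443 - $8,676.60 * 2.0929
Balance = $7,939.05

$7,939.05


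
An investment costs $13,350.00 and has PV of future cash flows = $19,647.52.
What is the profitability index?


Formula: PI = PV(cash flows) / initial investment
Substituting: PI = $19,647.52 / $13,350.00
PI = 1.4717

1.4717


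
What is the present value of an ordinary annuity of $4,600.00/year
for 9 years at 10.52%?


Formula: PV = PMT * (1 - (1+r)^(-n)) / r
Discount factor: (1 + 0.1052)^(-9) = 0.406473
Bracket: 1 - 0.406473 = 0.593527
PV = $4,600.00 * 0.593527 / 0.1052 = $25,952.68

$25,952.68


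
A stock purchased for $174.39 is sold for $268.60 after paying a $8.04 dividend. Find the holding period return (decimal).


Formula: HPR = (P1 - P0 + D) / P0
Gain: $268.60 - $174.39 + $8.04 = $102.25
HPR = $102.25 / $174.39 = 0.5863

0.5863


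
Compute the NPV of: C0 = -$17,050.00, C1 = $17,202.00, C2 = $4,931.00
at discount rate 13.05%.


Formula: NPV = C0 + C1/(1+r) + C2/(1+r)^2
Discount C1: $17,202.00 / (1 + 0.1305) = $15,216.28
Discount C2: $4,931.00 / (1 + 0.1305)^2 = $3,858.28
NPV = -$17,050.00 + $15,216.28 + $3,858.28 = $2,024.56

$2,024.56


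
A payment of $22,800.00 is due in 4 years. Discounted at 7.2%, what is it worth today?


Formula: PV = FV / (1 + r)^n
Substituting: PV = $22,800.00 / (1 + 0.072)^4
Discount factor: (1.072)^4 = 1.320624
PV = $22,800.00 / 1.320624 = $17,264.57

$17,264.57


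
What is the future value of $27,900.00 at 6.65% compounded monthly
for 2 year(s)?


Formula: FV = P * (1 + r/m)^(m*t)
Period rate: r/m = 0.0665 / 12 = 0.005542
Total periods: m*t = 12 * 2 = 24
Growth factor: (1 + 0.005542)^24 = 1.141831
FV = $27,900.00 * 1.141831 = $31,857.08

$31,857.08


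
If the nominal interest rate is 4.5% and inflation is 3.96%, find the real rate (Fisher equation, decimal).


Formula: (1 + r_real) = (1 + r_nom) / (1 + inflation)
Substituting: (1 + r_real) = 1.045 / 1.0396
(1 + r_real) = 1.005194
r_real = 1.005194 - 1 = 0.005194

0.005194


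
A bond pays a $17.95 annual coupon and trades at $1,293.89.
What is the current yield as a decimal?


Formula: Current yield = annual coupon / price
Substituting: CY = $17.95 / $1,293.89
CY = 0.013873

0.013873


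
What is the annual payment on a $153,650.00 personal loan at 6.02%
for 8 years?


Formula: PMT = PV * r / (1 - (1+r)^(-n))
Denominator: 1 - (1 + 0.0602)^(-8) = 0.373534
Numerator: $153,650.00 * 0.0602 = 9249.73
PMT = 9249.73 / 0.373534 = $24,762.76

$24,762.76


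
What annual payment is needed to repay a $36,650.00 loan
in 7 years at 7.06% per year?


Formula: PMT = PV * r / (1 - (1+r)^(-n))
Denominator: 1 - (1 + 0.0706)^(-7) = 0.379689
Numerator: $36,650.00 * 0.0706 = 2587.49
PMT = 2587.49 / 0.379689 = $6,814.76

$6,814.76


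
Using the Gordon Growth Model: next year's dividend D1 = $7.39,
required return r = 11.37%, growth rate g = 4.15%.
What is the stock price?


Formula: P = D1 / (r - g)
Spread: r - g = 0.1137 - 0.0415 = 0.0722
Substituting: P = $7.39 / 0.0722
P = $102.35

$102.35


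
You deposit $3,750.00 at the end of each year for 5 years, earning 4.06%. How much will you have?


Formula: FV = PMT * ((1+r)^n - 1) / r
Growth factor: (1 + 0.0406)^5 = 1.220167
Numerator: 1.220167 - 1 = 0.220167
FV = $3,750.00 * 0.220167 / 0.0406 = $20,335.58

$20,335.58


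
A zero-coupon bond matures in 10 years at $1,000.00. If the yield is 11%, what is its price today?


Formula: Price = FV / (1 + r)^n
Substituting: Price = $1,000.00 / (1 + 0.11)^10
Discount factor: (1.11)^10 = 2.839421
Price = $1,000.00 / 2.839421 = $352.18

$352.18


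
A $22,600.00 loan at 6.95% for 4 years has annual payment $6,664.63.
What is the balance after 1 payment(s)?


Formula: Balance = PV*(1+r)^k - PMT*((1+r)^k - 1)/r
Growth: (1 + 0.0695)^1 = 1.0695
Accumulated factor: ((1+r)^k - 1)/r = 1.0
Balance = $22,600.00 * 1.0695 - $6,664.63 * 1.0
Balance = $17,506.07

$17,506.07


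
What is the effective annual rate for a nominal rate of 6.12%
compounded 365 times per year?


Formula: EAR = (1 + r/m)^m - 1
Period rate: r/m = 0.0612 / 365 = 0.000168
Compounding: (1 + 0.000168)^365 = 1.063106
EAR = 1.063106 - 1 = 0.063106

0.063106


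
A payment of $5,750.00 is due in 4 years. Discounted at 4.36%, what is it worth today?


Formula: PV = FV / (1 + r)^n
Substituting: PV = $5,750.00 / (1 + 0.0436)^4
Discount factor: (1.0436)^4 = 1.186141
PV = $5,750.00 / 1.186141 = $4,847.65

$4,847.65


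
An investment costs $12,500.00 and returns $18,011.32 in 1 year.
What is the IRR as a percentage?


Formula: IRR = C1/C0 - 1
Substituting: IRR = $18,011.32 / $12,500.00 - 1
Ratio: 1.440906 - 1 = 0.440906
IRR = 44.0906%

44.0906%


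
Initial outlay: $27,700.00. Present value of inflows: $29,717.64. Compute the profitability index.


Formula: PI = PV(cash flows) / initial investment
Substituting: PI = $29,717.64 / $27,700.00
PI = 1.0728

1.0728


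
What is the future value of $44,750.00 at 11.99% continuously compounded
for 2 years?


Formula: FV = P * e^(r*t)
Exponent: r*t = 0.1199 * 2 = 0.2398
e^(0.2398) = 1.270995
FV = $44,750.00 * 1.270995 = $56,877.02

$56,877.02


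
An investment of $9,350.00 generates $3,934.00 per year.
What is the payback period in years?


Formula: Payback = investment / annual cash flow
Substituting: Payback = $9,350.00 / $3,934.00
Payback = 2.3767 years

2.3767 years


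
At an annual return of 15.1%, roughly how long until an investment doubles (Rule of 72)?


Formula: Years ≈ 72 / r
Substituting: Years ≈ 72 / 15.1
Years ≈ 4.8

4.8 years


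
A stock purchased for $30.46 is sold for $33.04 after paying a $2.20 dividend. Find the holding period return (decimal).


Formula: HPR = (P1 - P0 + D) / P0
Gain: $33.04 - $30.46 + $2.20 = $4.78
HPR = $4.78 / $30.46 = 0.1569

0.1569


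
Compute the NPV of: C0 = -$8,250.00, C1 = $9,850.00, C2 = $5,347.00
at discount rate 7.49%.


Formula: NPV = C0 + C1/(1+r) + C2/(1+r)^2
Discount C1: $9,850.00 / (1 + 0.0749) = $9,163.64
Discount C2: $5,347.00 / (1 + 0.0749)^2 = $4,627.79
NPV = -$8,250.00 + $9,163.64 + $4,627.79 = $5,541.44

$5,541.44


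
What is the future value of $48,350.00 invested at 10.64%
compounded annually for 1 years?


Formula: FV = P * (1 + r)^n
Substituting: FV = $48,350.00 * (1 + 0.1064)^1
Growth factor: (1.1064)^1 = 1.1064
FV = $48,350.00 * 1.1064 = $53,494.44

$53,494.44


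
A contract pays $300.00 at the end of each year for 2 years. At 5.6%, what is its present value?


Formula: PV = PMT * (1 - (1+r)^(-n)) / r
Discount factor: (1 + 0.056)^(-2) = 0.896752
Bracket: 1 - 0.896752 = 0.103248
PV = $300.00 * 0.103248 / 0.056 = $553.12

$553.12


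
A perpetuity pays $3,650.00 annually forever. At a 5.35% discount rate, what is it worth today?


Formula: PV = C / r
Substituting: PV = $3,650.00 / 0.0535
PV = $68,224.30

$68,224.30


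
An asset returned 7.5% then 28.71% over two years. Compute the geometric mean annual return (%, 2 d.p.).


Formula: Geometric mean = ((1+r1)*(1+r2))^(1/2) - 1
Product: (1 + 0.075) * (1 + 0.2871) = 1.075 * 1.2871 = 1.383633
Square root: 1.383633^0.5 = 1.176279
Geometric mean = 1.176279 - 1 = 0.176279
As percentage: 17.63%

17.63%


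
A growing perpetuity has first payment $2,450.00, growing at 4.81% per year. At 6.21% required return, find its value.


Formula: PV = C / (r - g)
Spread: r - g = 0.0621 - 0.0481 = 0.014
Substituting: PV = $2,450.00 / 0.014
PV = $175,000.00

$175,000.00


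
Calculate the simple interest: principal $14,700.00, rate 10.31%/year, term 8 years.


Formula: I = P * r * t
Substituting: I = $14,700.00 * 0.1031 * 8
Step: I = $14,700.00 * 0.8248
I = $12,124.56

$12,124.56


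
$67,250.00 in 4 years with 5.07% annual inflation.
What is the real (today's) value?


Formula: Real value = nominal / (1 + inflation)^years
Price level: (1 + 0.0507)^4 = 1.218751
Real value = $67,250.00 / 1.218751 = $55,179.45

$55,179.45


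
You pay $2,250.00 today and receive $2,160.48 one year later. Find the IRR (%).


Formula: IRR = C1/C0 - 1
Substituting: IRR = $2,160.48 / $2,250.00 - 1
Ratio: 0.960213 - 1 = -0.039787
IRR = -3.9787%

-3.9787%


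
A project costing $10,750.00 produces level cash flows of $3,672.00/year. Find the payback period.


Formula: Payback = investment / annual cash flow
Substituting: Payback = $10,750.00 / $3,672.00
Payback = 2.9276 years

2.9276 years


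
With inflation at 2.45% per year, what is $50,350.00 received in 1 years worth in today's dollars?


Formula: Real value = nominal / (1 + inflation)^years
Price level: (1 + 0.0245)^1 = 1.0245
Real value = $50,350.00 / 1.0245 = $49,145.92

$49,145.92


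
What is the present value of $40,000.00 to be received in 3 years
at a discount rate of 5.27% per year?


Formula: PV = FV / (1 + r)^n
Substituting: PV = $40,000.00 / (1 + 0.0527)^3
Discount factor: (1.0527)^3 = 1.166578
PV = $40,000.00 / 1.166578 = $34,288.31

$34,288.31


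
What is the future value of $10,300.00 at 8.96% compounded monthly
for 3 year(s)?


Formula: FV = P * (1 + r/m)^(m*t)
Period rate: r/m = 0.0896 / 12 = 0.007467
Total periods: m*t = 12 * 3 = 36
Growth factor: (1 + 0.007467)^36 = 1.307088
FV = $10,300.00 * 1.307088 = $13,463.00

$13,463.00


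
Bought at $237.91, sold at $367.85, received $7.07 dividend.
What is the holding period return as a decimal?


Formula: HPR = (P1 - P0 + D) / P0
Gain: $367.85 - $237.91 + $7.07 = $137.01
HPR = $137.01 / $237.91 = 0.5759

0.5759


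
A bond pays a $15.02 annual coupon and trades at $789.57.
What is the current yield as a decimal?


Formula: Current yield = annual coupon / price
Substituting: CY = $15.02 / $789.57
CY = 0.019023

0.019023


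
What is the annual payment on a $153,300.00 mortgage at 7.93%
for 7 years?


Formula: PMT = PV * r / (1 - (1+r)^(-n))
Denominator: 1 - (1 + 0.0793)^(-7) = 0.413855
Numerator: $153,300.00 * 0.0793 = 12156.69
PMT = 12156.69 / 0.413855 = $29,374.24

$29,374.24


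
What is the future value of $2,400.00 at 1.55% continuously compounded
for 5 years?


Formula: FV = P * e^(r*t)
Exponent: r*t = 0.0155 * 5 = 0.0775
e^(0.0775) = 1.080582
FV = $2,400.00 * 1.080582 = $2,593.40

$2,593.40


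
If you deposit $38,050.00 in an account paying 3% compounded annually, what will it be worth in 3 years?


Formula: FV = P * (1 + r)^n
Substituting: FV = $38,050.00 * (1 + 0.03)^3
Growth factor: (1.03)^3 = 1.092727
FV = $38,050.00 * 1.092727 = $41,578.26

$41,578.26


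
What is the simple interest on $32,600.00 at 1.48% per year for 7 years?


Formula: I = P * r * t
Substituting: I = $32,600.00 * 0.0148 * 7
Step: I = $32,600.00 * 0.1036
I = $3,377.36

$3,377.36


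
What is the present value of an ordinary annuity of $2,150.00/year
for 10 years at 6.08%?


Formula: PV = PMT * (1 - (1+r)^(-n)) / r
Discount factor: (1 + 0.0608)^(-10) = 0.554198
Bracket: 1 - 0.554198 = 0.445802
PV = $2,150.00 * 0.445802 / 0.0608 = $15,764.38

$15,764.38


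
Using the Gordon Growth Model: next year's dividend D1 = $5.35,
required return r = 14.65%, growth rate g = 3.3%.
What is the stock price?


Formula: P = D1 / (r - g)
Spread: r - g = 0.1465 - 0.033 = 0.1135
Substituting: P = $5.35 / 0.1135
P = $47.14

$47.14


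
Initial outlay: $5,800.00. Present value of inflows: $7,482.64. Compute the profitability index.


Formula: PI = PV(cash flows) / initial investment
Substituting: PI = $7,482.64 / $5,800.00
PI = 1.2901

1.2901


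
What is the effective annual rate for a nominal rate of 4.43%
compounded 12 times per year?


Formula: EAR = (1 + r/m)^m - 1
Period rate: r/m = 0.0443 / 12 = 0.003692
Compounding: (1 + 0.003692)^12 = 1.045211
EAR = 1.045211 - 1 = 0.045211

0.045211


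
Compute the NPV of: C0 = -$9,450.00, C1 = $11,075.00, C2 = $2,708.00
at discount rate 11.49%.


Formula: NPV = C0 + C1/(1+r) + C2/(1+r)^2
Discount C1: $11,075.00 / (1 + 0.1149) = $9,933.63
Discount C2: $2,708.00 / (1 + 0.1149)^2 = $2,178.60
NPV = -$9,450.00 + $9,933.63 + $2,178.60 = $2,662.22

$2,662.22


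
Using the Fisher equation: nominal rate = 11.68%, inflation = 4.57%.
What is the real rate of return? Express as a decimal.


Formula: (1 + r_real) = (1 + r_nom) / (1 + inflation)
Substituting: (1 + r_real) = 1.1168 / 1.0457
(1 + r_real) = 1.067993
r_real = 1.067993 - 1 = 0.067993

0.067993


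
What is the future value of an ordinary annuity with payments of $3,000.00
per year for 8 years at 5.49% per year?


Formula: FV = PMT * ((1+r)^n - 1) / r
Growth factor: (1 + 0.0549)^8 = 1.533523
Numerator: 1.533523 - 1 = 0.533523
FV = $3,000.00 * 0.533523 / 0.0549 = $29,154.27

$29,154.27


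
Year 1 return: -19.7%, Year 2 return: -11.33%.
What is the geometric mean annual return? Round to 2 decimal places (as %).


Formula: Geometric mean = ((1+r1)*(1+r2))^(1/2) - 1
Product: (1 + -0.197) * (1 + -0.1133) = 0.803 * 0.8867 = 0.71202
Square root: 0.71202^0.5 = 0.843813
Geometric mean = 0.843813 - 1 = -0.156187
As percentage: -15.62%

-15.62%


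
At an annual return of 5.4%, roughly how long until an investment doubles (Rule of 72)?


Formula: Years ≈ 72 / r
Substituting: Years ≈ 72 / 5.4
Years ≈ 13.3

13.3 years


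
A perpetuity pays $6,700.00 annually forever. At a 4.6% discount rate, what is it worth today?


Formula: PV = C / r
Substituting: PV = $6,700.00 / 0.046
PV = $145,652.17

$145,652.17


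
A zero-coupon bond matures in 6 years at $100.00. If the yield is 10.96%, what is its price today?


Formula: Price = FV / (1 + r)^n
Substituting: Price = $100.00 / (1 + 0.1096)^6
Discount factor: (1.1096)^6 = 1.866374
Price = $100.00 / 1.866374 = $53.58

$53.58


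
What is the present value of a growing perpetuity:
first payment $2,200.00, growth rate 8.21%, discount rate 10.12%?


Formula: PV = C / (r - g)
Spread: r - g = 0.1012 - 0.0821 = 0.0191
Substituting: PV = $2,200.00 / 0.0191
PV = $115,183.25

$115,183.25


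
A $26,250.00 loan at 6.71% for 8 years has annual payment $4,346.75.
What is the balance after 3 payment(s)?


Formula: Balance = PV*(1+r)^k - PMT*((1+r)^k - 1)/r
Growth: (1 + 0.0671)^3 = 1.215109
Accumulated factor: ((1+r)^k - 1)/r = 3.205802
Balance = $26,250.00 * 1.215109 - $4,346.75 * 3.205802
Balance = $17,961.80

$17,961.80


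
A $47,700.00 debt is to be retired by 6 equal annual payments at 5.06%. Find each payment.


Formula: PMT = PV * r / (1 - (1+r)^(-n))
Denominator: 1 - (1 + 0.0506)^(-6) = 0.256338
Numerator: $47,700.00 * 0.0506 = 2413.62
PMT = 2413.62 / 0.256338 = $9,415.77

$9,415.77


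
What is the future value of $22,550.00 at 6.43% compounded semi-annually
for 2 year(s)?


Formula: FV = P * (1 + r/m)^(m*t)
Period rate: r/m = 0.0643 / 2 = 0.03215
Total periods: m*t = 2 * 2 = 4
Growth factor: (1 + 0.03215)^4 = 1.134936
FV = $22,550.00 * 1.134936 = $25,592.80

$25,592.80


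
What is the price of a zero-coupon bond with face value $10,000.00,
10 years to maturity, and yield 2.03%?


Formula: Price = FV / (1 + r)^n
Substituting: Price = $10,000.00 / (1 + 0.0203)^10
Discount factor: (1.0203)^10 = 1.222584
Price = $10,000.00 / 1.222584 = $8,179.39

$8,179.39


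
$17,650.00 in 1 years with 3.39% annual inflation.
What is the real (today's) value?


Formula: Real value = nominal / (1 + inflation)^years
Price level: (1 + 0.0339)^1 = 1.0339
Real value = $17,650.00 / 1.0339 = $17,071.28

$17,071.28


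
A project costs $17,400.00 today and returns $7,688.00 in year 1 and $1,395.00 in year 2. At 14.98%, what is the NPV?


Formula: NPV = C0 + C1/(1+r) + C2/(1+r)^2
Discount C1: $7,688.00 / (1 + 0.1498) = $6,686.38
Discount C2: $1,395.00 / (1 + 0.1498)^2 = $1,055.19
NPV = -$17,400.00 + $6,686.38 + $1,055.19 = -$9,658.43

-$9,658.43


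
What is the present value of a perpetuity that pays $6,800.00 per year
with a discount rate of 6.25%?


Formula: PV = C / r
Substituting: PV = $6,800.00 / 0.0625
PV = $108,800.00

$108,800.00


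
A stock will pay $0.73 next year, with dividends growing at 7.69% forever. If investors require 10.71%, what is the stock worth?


Formula: P = D1 / (r - g)
Spread: r - g = 0.1071 - 0.0769 = 0.0302
Substituting: P = $0.73 / 0.0302
P = $24.17

$24.17


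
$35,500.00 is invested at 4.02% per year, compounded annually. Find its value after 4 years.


Formula: FV = P * (1 + r)^n
Substituting: FV = $35,500.00 * (1 + 0.0402)^4
Growth factor: (1.0402)^4 = 1.170759
FV = $35,500.00 * 1.170759 = $41,561.93

$41,561.93


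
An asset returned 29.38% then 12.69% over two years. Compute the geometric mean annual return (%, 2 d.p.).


Formula: Geometric mean = ((1+r1)*(1+r2))^(1/2) - 1
Product: (1 + 0.2938) * (1 + 0.1269) = 1.2938 * 1.1269 = 1.457983
Square root: 1.457983^0.5 = 1.20747
Geometric mean = 1.20747 - 1 = 0.20747
As percentage: 20.75%

20.75%


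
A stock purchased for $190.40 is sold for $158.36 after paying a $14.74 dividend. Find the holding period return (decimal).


Formula: HPR = (P1 - P0 + D) / P0
Gain: $158.36 - $190.40 + $14.74 = -$17.30
HPR = -$17.30 / $190.40 = -0.0909

-0.0909


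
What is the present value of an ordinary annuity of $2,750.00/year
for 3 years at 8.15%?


Formula: PV = PMT * (1 - (1+r)^(-n)) / r
Discount factor: (1 + 0.0815)^(-3) = 0.790534
Bracket: 1 - 0.790534 = 0.209466
PV = $2,750.00 * 0.209466 / 0.0815 = $7,067.88

$7,067.88


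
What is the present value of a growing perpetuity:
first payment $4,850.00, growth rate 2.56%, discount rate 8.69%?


Formula: PV = C / (r - g)
Spread: r - g = 0.0869 - 0.0256 = 0.0613
Substituting: PV = $4,850.00 / 0.0613
PV = $79,119.09

$79,119.09


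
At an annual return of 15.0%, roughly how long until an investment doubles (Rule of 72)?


Formula: Years ≈ 72 / r
Substituting: Years ≈ 72 / 15.0
Years ≈ 4.8

4.8 years


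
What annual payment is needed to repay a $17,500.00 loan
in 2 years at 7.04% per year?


Formula: PMT = PV * r / (1 - (1+r)^(-n))
Denominator: 1 - (1 + 0.0704)^(-2) = 0.127214
Numerator: $17,500.00 * 0.0704 = 1232.0
PMT = 1232.0 / 0.127214 = $9,684.47

$9,684.47


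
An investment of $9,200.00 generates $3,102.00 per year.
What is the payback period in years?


Formula: Payback = investment / annual cash flow
Substituting: Payback = $9,200.00 / $3,102.00
Payback = 2.9658 years

2.9658 years


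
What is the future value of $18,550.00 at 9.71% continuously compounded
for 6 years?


Formula: FV = P * e^(r*t)
Exponent: r*t = 0.0971 * 6 = 0.5826
e^(0.5826) = 1.790688
FV = $18,550.00 * 1.790688 = $33,217.27

$33,217.27


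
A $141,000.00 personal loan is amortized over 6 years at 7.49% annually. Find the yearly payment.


Formula: PMT = PV * r / (1 - (1+r)^(-n))
Denominator: 1 - (1 + 0.0749)^(-6) = 0.351677
Numerator: $141,000.00 * 0.0749 = 10560.9
PMT = 10560.9 / 0.351677 = $30,030.14

$30,030.14


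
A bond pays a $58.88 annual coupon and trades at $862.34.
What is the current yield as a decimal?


Formula: Current yield = annual coupon / price
Substituting: CY = $58.88 / $862.34
CY = 0.068279

0.068279


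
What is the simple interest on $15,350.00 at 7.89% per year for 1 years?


Formula: I = P * r * t
Substituting: I = $15,350.00 * 0.0789 * 1
Step: I = $15,350.00 * 0.0789
I = $1,211.12

$1,211.12


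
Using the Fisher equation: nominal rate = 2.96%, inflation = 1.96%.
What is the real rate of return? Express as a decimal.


Formula: (1 + r_real) = (1 + r_nom) / (1 + inflation)
Substituting: (1 + r_real) = 1.0296 / 1.0196
(1 + r_real) = 1.009808
r_real = 1.009808 - 1 = 0.009808

0.009808


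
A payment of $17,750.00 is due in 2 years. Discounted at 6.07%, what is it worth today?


Formula: PV = FV / (1 + r)^n
Substituting: PV = $17,750.00 / (1 + 0.0607)^2
Discount factor: (1.0607)^2 = 1.125084
PV = $17,750.00 / 1.125084 = $15,776.59

$15,776.59


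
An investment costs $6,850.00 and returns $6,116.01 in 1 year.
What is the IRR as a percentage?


Formula: IRR = C1/C0 - 1
Substituting: IRR = $6,116.01 / $6,850.00 - 1
Ratio: 0.892848 - 1 = -0.107152
IRR = -10.7152%

-10.7152%


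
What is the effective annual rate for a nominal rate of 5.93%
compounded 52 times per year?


Formula: EAR = (1 + r/m)^m - 1
Period rate: r/m = 0.0593 / 52 = 0.00114
Compounding: (1 + 0.00114)^52 = 1.061058
EAR = 1.061058 - 1 = 0.061058

0.061058


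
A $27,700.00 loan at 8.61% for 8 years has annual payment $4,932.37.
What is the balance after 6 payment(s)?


Formula: Balance = PV*(1+r)^k - PMT*((1+r)^k - 1)/r
Growth: (1 + 0.0861)^6 = 1.641417
Accumulated factor: ((1+r)^k - 1)/r = 7.449673
Balance = $27,700.00 * 1.641417 - $4,932.37 * 7.449673
Balance = $8,722.70

$8,722.70


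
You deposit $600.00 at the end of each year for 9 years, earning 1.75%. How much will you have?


Formula: FV = PMT * ((1+r)^n - 1) / r
Growth factor: (1 + 0.0175)^9 = 1.168987
Numerator: 1.168987 - 1 = 0.168987
FV = $600.00 * 0.168987 / 0.0175 = $5,793.85

$5,793.85


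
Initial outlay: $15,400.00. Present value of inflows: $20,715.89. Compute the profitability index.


Formula: PI = PV(cash flows) / initial investment
Substituting: PI = $20,715.89 / $15,400.00
PI = 1.3452

1.3452


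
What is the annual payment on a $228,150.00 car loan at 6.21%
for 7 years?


Formula: PMT = PV * r / (1 - (1+r)^(-n))
Denominator: 1 - (1 + 0.0621)^(-7) = 0.344093
Numerator: $228,150.00 * 0.0621 = 14168.115
PMT = 14168.115 / 0.344093 = $41,175.23

$41,175.23


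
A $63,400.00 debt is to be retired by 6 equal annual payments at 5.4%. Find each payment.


Formula: PMT = PV * r / (1 - (1+r)^(-n))
Denominator: 1 - (1 + 0.054)^(-6) = 0.270616
Numerator: $63,400.00 * 0.054 = 3423.6
PMT = 3423.6 / 0.270616 = $12,651.14

$12,651.14


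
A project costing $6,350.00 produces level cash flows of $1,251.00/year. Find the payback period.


Formula: Payback = investment / annual cash flow
Substituting: Payback = $6,350.00 / $1,251.00
Payback = 5.0759 years

5.0759 years


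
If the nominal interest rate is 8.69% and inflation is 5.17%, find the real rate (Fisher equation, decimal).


Formula: (1 + r_real) = (1 + r_nom) / (1 + inflation)
Substituting: (1 + r_real) = 1.0869 / 1.0517
(1 + r_real) = 1.03347
r_real = 1.03347 - 1 = 0.03347

0.03347


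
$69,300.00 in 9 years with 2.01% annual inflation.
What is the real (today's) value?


Formula: Real value = nominal / (1 + inflation)^years
Price level: (1 + 0.0201)^9 = 1.196147
Real value = $69,300.00 / 1.196147 = $57,936.00

$57,936.00


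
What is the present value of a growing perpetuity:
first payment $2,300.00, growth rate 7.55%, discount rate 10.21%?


Formula: PV = C / (r - g)
Spread: r - g = 0.1021 - 0.0755 = 0.0266
Substituting: PV = $2,300.00 / 0.0266
PV = $86,466.17

$86,466.17


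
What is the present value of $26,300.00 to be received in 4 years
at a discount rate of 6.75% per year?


Formula: PV = FV / (1 + r)^n
Substituting: PV = $26,300.00 / (1 + 0.0675)^4
Discount factor: (1.0675)^4 = 1.298588
PV = $26,300.00 / 1.298588 = $20,252.76

$20,252.76


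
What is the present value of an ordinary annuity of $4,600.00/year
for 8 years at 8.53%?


Formula: PV = PMT * (1 - (1+r)^(-n)) / r
Discount factor: (1 + 0.0853)^(-8) = 0.519519
Bracket: 1 - 0.519519 = 0.480481
PV = $4,600.00 * 0.480481 / 0.0853 = $25,911.04

$25,911.04


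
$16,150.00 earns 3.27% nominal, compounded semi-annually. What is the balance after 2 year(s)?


Formula: FV = P * (1 + r/m)^(m*t)
Period rate: r/m = 0.0327 / 2 = 0.01635
Total periods: m*t = 2 * 2 = 4
Growth factor: (1 + 0.01635)^4 = 1.067021
FV = $16,150.00 * 1.067021 = $17,232.40

$17,232.40


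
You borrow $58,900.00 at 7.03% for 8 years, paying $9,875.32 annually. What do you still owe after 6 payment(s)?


Formula: Balance = PV*(1+r)^k - PMT*((1+r)^k - 1)/r
Growth: (1 + 0.0703)^6 = 1.503257
Accumulated factor: ((1+r)^k - 1)/r = 7.158701
Balance = $58,900.00 * 1.503257 - $9,875.32 * 7.158701
Balance = $17,847.35

$17,847.35


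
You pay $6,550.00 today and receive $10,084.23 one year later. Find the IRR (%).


Formula: IRR = C1/C0 - 1
Substituting: IRR = $10,084.23 / $6,550.00 - 1
Ratio: 1.539577 - 1 = 0.539577
IRR = 53.9577%

53.9577%


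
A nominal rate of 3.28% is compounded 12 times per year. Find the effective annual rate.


Formula: EAR = (1 + r/m)^m - 1
Period rate: r/m = 0.0328 / 12 = 0.002733
Compounding: (1 + 0.002733)^12 = 1.033298
EAR = 1.033298 - 1 = 0.033298

0.033298


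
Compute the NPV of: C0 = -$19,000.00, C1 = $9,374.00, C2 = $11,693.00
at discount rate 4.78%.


Formula: NPV = C0 + C1/(1+r) + C2/(1+r)^2
Discount C1: $9,374.00 / (1 + 0.0478) = $8,946.36
Discount C2: $11,693.00 / (1 + 0.0478)^2 = $10,650.48
NPV = -$19,000.00 + $8,946.36 + $10,650.48 = $596.84

$596.84


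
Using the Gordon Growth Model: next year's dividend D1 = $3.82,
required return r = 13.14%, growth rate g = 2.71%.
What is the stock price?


Formula: P = D1 / (r - g)
Spread: r - g = 0.1314 - 0.0271 = 0.1043
Substituting: P = $3.82 / 0.1043
P = $36.63

$36.63


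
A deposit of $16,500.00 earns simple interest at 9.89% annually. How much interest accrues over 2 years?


Formula: I = P * r * t
Substituting: I = $16,500.00 * 0.0989 * 2
Step: I = $16,500.00 * 0.1978
I = $3,263.70

$3,263.70


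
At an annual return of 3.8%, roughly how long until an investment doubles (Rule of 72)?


Formula: Years ≈ 72 / r
Substituting: Years ≈ 72 / 3.8
Years ≈ 18.9

18.9 years


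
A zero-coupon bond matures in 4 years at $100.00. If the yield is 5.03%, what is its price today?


Formula: Price = FV / (1 + r)^n
Substituting: Price = $100.00 / (1 + 0.0503)^4
Discount factor: (1.0503)^4 = 1.216896
Price = $100.00 / 1.216896 = $82.18

$82.18


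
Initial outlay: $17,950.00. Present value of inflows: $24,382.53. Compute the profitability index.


Formula: PI = PV(cash flows) / initial investment
Substituting: PI = $24,382.53 / $17,950.00
PI = 1.3584

1.3584


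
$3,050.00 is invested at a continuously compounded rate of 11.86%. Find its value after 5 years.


Formula: FV = P * e^(r*t)
Exponent: r*t = 0.1186 * 5 = 0.593
e^(0.593) = 1.809409
FV = $3,050.00 * 1.809409 = $5,518.70

$5,518.70


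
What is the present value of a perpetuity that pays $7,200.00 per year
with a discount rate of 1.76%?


Formula: PV = C / r
Substituting: PV = $7,200.00 / 0.0176
PV = $409,090.91

$409,090.91


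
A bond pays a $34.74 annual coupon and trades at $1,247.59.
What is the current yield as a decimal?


Formula: Current yield = annual coupon / price
Substituting: CY = $34.74 / $1,247.59
CY = 0.027846

0.027846


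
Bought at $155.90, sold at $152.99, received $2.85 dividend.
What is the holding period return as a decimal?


Formula: HPR = (P1 - P0 + D) / P0
Gain: $152.99 - $155.90 + $2.85 = -$0.06
HPR = -$0.06 / $155.90 = -0.0004

-0.0004


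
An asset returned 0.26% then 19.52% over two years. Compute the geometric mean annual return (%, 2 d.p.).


Formula: Geometric mean = ((1+r1)*(1+r2))^(1/2) - 1
Product: (1 + 0.0026) * (1 + 0.1952) = 1.0026 * 1.1952 = 1.198308
Square root: 1.198308^0.5 = 1.094672
Geometric mean = 1.094672 - 1 = 0.094672
As percentage: 9.47%

9.47%


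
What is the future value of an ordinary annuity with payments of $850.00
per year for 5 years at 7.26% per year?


Formula: FV = PMT * ((1+r)^n - 1) / r
Growth factor: (1 + 0.0726)^5 = 1.419675
Numerator: 1.419675 - 1 = 0.419675
FV = $850.00 * 0.419675 / 0.0726 = $4,913.55

$4,913.55


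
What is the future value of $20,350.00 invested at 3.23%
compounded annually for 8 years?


Formula: FV = P * (1 + r)^n
Substituting: FV = $20,350.00 * (1 + 0.0323)^8
Growth factor: (1.0323)^8 = 1.289577
FV = $20,350.00 * 1.289577 = $26,242.90

$26,242.90


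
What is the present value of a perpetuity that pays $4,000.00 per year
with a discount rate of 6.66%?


Formula: PV = C / r
Substituting: PV = $4,000.00 / 0.0666
PV = $60,060.06

$60,060.06


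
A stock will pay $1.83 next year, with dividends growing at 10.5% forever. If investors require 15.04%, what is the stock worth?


Formula: P = D1 / (r - g)
Spread: r - g = 0.1504 - 0.105 = 0.0454
Substituting: P = $1.83 / 0.0454
P = $40.31

$40.31


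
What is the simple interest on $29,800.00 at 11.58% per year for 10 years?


Formula: I = P * r * t
Substituting: I = $29,800.00 * 0.1158 * 10
Step: I = $29,800.00 * 1.158
I = $34,508.40

$34,508.40


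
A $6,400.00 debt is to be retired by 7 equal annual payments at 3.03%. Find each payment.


Formula: PMT = PV * r / (1 - (1+r)^(-n))
Denominator: 1 - (1 + 0.0303)^(-7) = 0.188564
Numerator: $6,400.00 * 0.0303 = 193.92
PMT = 193.92 / 0.188564 = $1,028.40

$1,028.40


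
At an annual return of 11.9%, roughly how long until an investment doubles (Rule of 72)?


Formula: Years ≈ 72 / r
Substituting: Years ≈ 72 / 11.9
Years ≈ 6.1

6.1 years


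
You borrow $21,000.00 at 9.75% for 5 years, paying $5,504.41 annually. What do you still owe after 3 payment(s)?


Formula: Balance = PV*(1+r)^k - PMT*((1+r)^k - 1)/r
Growth: (1 + 0.0975)^3 = 1.321946
Accumulated factor: ((1+r)^k - 1)/r = 3.302006
Balance = $21,000.00 * 1.321946 - $5,504.41 * 3.302006
Balance = $9,585.26

$9,585.26


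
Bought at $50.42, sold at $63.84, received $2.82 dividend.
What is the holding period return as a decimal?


Formula: HPR = (P1 - P0 + D) / P0
Gain: $63.84 - $50.42 + $2.82 = $16.24
HPR = $16.24 / $50.42 = 0.3221

0.3221


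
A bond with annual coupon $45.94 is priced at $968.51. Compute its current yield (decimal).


Formula: Current yield = annual coupon / price
Substituting: CY = $45.94 / $968.51
CY = 0.047434

0.047434


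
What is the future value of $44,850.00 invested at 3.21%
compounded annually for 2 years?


Formula: FV = P * (1 + r)^n
Substituting: FV = $44,850.00 * (1 + 0.0321)^2
Growth factor: (1.0321)^2 = 1.06523
FV = $44,850.00 * 1.06523 = $47,775.58

$47,775.58


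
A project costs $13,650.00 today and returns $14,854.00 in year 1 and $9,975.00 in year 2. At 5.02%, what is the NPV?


Formula: NPV = C0 + C1/(1+r) + C2/(1+r)^2
Discount C1: $14,854.00 / (1 + 0.0502) = $14,143.97
Discount C2: $9,975.00 / (1 + 0.0502)^2 = $9,044.17
NPV = -$13,650.00 + $14,143.97 + $9,044.17 = $9,538.15

$9,538.15


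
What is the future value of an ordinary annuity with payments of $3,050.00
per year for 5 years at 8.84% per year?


Formula: FV = PMT * ((1+r)^n - 1) / r
Growth factor: (1 + 0.0884)^5 = 1.527364
Numerator: 1.527364 - 1 = 0.527364
FV = $3,050.00 * 0.527364 / 0.0884 = $18,195.27

$18,195.27


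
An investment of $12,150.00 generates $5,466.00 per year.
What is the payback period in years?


Formula: Payback = investment / annual cash flow
Substituting: Payback = $12,150.00 / $5,466.00
Payback = 2.2228 years

2.2228 years


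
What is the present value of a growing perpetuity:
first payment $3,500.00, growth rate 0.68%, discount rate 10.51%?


Formula: PV = C / (r - g)
Spread: r - g = 0.1051 - 0.0068 = 0.0983
Substituting: PV = $3,500.00 / 0.0983
PV = $35,605.29

$35,605.29


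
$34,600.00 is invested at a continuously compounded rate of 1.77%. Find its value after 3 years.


Formula: FV = P * e^(r*t)
Exponent: r*t = 0.0177 * 3 = 0.0531
e^(0.0531) = 1.054535
FV = $34,600.00 * 1.054535 = $36,486.91

$36,486.91


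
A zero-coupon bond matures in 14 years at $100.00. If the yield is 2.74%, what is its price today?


Formula: Price = FV / (1 + r)^n
Substituting: Price = $100.00 / (1 + 0.0274)^14
Discount factor: (1.0274)^14 = 1.460003
Price = $100.00 / 1.460003 = $68.49

$68.49


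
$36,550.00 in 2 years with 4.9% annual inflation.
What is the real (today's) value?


Formula: Real value = nominal / (1 + inflation)^years
Price level: (1 + 0.049)^2 = 1.100401
Real value = $36,550.00 / 1.100401 = $33,215.16

$33,215.16


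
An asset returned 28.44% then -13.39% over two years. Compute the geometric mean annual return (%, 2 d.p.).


Formula: Geometric mean = ((1+r1)*(1+r2))^(1/2) - 1
Product: (1 + 0.2844) * (1 + -0.1339) = 1.2844 * 0.8661 = 1.112419
Square root: 1.112419^0.5 = 1.054713
Geometric mean = 1.054713 - 1 = 0.054713
As percentage: 5.47%

5.47%


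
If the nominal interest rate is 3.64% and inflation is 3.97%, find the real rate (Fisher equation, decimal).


Formula: (1 + r_real) = (1 + r_nom) / (1 + inflation)
Substituting: (1 + r_real) = 1.0364 / 1.0397
(1 + r_real) = 0.996826
r_real = 0.996826 - 1 = -0.003174

-0.003174


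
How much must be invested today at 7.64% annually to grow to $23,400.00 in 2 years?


Formula: PV = FV / (1 + r)^n
Substituting: PV = $23,400.00 / (1 + 0.0764)^2
Discount factor: (1.0764)^2 = 1.158637
PV = $23,400.00 / 1.158637 = $20,196.14

$20,196.14


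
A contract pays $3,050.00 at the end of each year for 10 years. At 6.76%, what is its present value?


Formula: PV = PMT * (1 - (1+r)^(-n)) / r
Discount factor: (1 + 0.0676)^(-10) = 0.519893
Bracket: 1 - 0.519893 = 0.480107
PV = $3,050.00 * 0.480107 / 0.0676 = $21,661.61

$21,661.61


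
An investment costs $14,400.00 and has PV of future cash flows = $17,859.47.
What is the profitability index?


Formula: PI = PV(cash flows) / initial investment
Substituting: PI = $17,859.47 / $14,400.00
PI = 1.2402

1.2402


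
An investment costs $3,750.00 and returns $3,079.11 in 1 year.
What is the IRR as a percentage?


Formula: IRR = C1/C0 - 1
Substituting: IRR = $3,079.11 / $3,750.00 - 1
Ratio: 0.821096 - 1 = -0.178904
IRR = -17.8904%

-17.8904%


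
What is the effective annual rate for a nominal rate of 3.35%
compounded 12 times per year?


Formula: EAR = (1 + r/m)^m - 1
Period rate: r/m = 0.0335 / 12 = 0.002792
Compounding: (1 + 0.002792)^12 = 1.034019
EAR = 1.034019 - 1 = 0.034019

0.034019


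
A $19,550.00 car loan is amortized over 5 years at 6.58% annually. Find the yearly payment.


Formula: PMT = PV * r / (1 - (1+r)^(-n))
Denominator: 1 - (1 + 0.0658)^(-5) = 0.272854
Numerator: $19,550.00 * 0.0658 = 1286.39
PMT = 1286.39 / 0.272854 = $4,714.57

$4,714.57


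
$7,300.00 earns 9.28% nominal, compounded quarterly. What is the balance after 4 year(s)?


Formula: FV = P * (1 + r/m)^(m*t)
Period rate: r/m = 0.0928 / 4 = 0.0232
Total periods: m*t = 4 * 4 = 16
Growth factor: (1 + 0.0232)^16 = 1.44334
FV = $7,300.00 * 1.44334 = $10,536.38

$10,536.38


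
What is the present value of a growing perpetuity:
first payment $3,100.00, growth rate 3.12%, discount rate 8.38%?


Formula: PV = C / (r - g)
Spread: r - g = 0.0838 - 0.0312 = 0.0526
Substituting: PV = $3,100.00 / 0.0526
PV = $58,935.36

$58,935.36


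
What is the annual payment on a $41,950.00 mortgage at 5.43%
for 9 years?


Formula: PMT = PV * r / (1 - (1+r)^(-n))
Denominator: 1 - (1 + 0.0543)^(-9) = 0.37867
Numerator: $41,950.00 * 0.0543 = 2277.885
PMT = 2277.885 / 0.37867 = $6,015.48

$6,015.48


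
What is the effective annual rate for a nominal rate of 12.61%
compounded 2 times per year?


Formula: EAR = (1 + r/m)^m - 1
Period rate: r/m = 0.1261 / 2 = 0.06305
Compounding: (1 + 0.06305)^2 = 1.130075
EAR = 1.130075 - 1 = 0.130075

0.130075


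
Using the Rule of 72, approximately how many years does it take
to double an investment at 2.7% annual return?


Formula: Years ≈ 72 / r
Substituting: Years ≈ 72 / 2.7
Years ≈ 26.7

26.7 years


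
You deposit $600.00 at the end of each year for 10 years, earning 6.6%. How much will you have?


Formula: FV = PMT * ((1+r)^n - 1) / r
Growth factor: (1 + 0.066)^10 = 1.894838
Numerator: 1.894838 - 1 = 0.894838
FV = $600.00 * 0.894838 / 0.066 = $8,134.89

$8,134.89


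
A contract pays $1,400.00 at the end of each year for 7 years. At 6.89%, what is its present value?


Formula: PV = PMT * (1 - (1+r)^(-n)) / r
Discount factor: (1 + 0.0689)^(-7) = 0.62725
Bracket: 1 - 0.62725 = 0.37275
PV = $1,400.00 * 0.37275 / 0.0689 = $7,574.03

$7,574.03


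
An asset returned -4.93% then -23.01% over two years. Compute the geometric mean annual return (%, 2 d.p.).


Formula: Geometric mean = ((1+r1)*(1+r2))^(1/2) - 1
Product: (1 + -0.0493) * (1 + -0.2301) = 0.9507 * 0.7699 = 0.731944
Square root: 0.731944^0.5 = 0.855537
Geometric mean = 0.855537 - 1 = -0.144463
As percentage: -14.45%

-14.45%


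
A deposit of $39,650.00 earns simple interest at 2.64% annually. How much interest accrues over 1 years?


Formula: I = P * r * t
Substituting: I = $39,650.00 * 0.0264 * 1
Step: I = $39,650.00 * 0.0264
I = $1,046.76

$1,046.76


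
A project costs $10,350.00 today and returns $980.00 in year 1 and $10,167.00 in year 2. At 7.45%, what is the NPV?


Formula: NPV = C0 + C1/(1+r) + C2/(1+r)^2
Discount C1: $980.00 / (1 + 0.0745) = $912.05
Discount C2: $10,167.00 / (1 + 0.0745)^2 = $8,806.03
NPV = -$10,350.00 + $912.05 + $8,806.03 = -$631.92

-$631.92


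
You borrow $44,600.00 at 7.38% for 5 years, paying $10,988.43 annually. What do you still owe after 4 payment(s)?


Formula: Balance = PV*(1+r)^k - PMT*((1+r)^k - 1)/r
Growth: (1 + 0.0738)^4 = 1.329516
Accumulated factor: ((1+r)^k - 1)/r = 4.464988
Balance = $44,600.00 * 1.329516 - $10,988.43 * 4.464988
Balance = $10,233.21

$10,233.21
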